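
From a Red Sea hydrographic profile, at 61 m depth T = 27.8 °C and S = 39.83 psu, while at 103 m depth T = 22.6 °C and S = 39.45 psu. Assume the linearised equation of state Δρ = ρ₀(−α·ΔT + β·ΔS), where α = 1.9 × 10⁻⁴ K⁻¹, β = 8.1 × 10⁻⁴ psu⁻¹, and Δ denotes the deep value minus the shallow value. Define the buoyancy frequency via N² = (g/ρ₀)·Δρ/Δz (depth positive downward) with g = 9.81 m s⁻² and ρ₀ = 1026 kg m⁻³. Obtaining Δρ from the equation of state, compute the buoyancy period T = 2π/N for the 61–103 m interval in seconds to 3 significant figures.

498 s

ΔT = -5.2 K, ΔS = -0.38 psu (deep − shallow).
Δρ/ρ₀ = −αΔT + βΔS = 9.88 × 10⁻⁴ − 3.078 × 10⁻⁴ = 6.802 × 10⁻⁴, so Δρ ≈ 0.6979 kg m⁻³.
N² = (g/ρ₀)·Δρ/Δz = g·(Δρ/ρ₀)/Δz = 9.81 × 6.802 × 10⁻⁴ / 42 = 1.5888 × 10⁻⁴ s⁻².
N = √(1.5888 × 10⁻⁴) = 0.012605 rad s⁻¹ → T = 2π/N = 498.47 s ≈ 498 s.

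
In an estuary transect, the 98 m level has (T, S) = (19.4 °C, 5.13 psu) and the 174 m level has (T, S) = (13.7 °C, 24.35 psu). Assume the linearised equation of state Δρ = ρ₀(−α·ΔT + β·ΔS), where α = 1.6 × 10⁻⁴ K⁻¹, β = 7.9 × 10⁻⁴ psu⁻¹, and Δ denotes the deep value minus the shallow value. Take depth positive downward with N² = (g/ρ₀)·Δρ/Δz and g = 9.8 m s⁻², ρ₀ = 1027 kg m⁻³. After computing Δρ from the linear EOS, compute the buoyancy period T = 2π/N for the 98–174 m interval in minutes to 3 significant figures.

ΔT = -5.7 K, ΔS = +19.22 psu (deep − shallow).
Δρ/ρ₀ = −αΔT + βΔS = 9.12 × 10⁻⁴ + 0.0151838 = 0.0160958, so Δρ ≈ 16.53 kg m⁻³.
N² = (g/ρ₀)·Δρ/Δz = g·(Δρ/ρ₀)/Δz = 9.8 × 0.0160958 / 76 = 2.0755 × 10⁻³ s⁻².
N = √(2.0755 × 10⁻³) = 0.045558 rad s⁻¹ → T = 2π/N = 137.92 s = 2.2987 min ≈ 2.30 min.

2.30 min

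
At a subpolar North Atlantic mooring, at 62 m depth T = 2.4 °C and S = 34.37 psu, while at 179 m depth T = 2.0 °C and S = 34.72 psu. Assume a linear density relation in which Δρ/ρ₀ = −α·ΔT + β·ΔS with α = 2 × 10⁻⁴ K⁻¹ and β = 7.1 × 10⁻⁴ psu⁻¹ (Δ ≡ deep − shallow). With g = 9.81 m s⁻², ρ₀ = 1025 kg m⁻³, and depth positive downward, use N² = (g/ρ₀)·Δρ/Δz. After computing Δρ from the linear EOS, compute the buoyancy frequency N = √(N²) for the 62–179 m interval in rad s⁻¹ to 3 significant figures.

5.25 × 10⁻³ rad s⁻¹

ΔT = -0.4 K, ΔS = +0.35 psu (deep − shallow).
Δρ/ρ₀ = −αΔT + βΔS = 8.00 × 10⁻⁵ + 2.485 × 10⁻⁴ = 3.285 × 10⁻⁴, so Δρ ≈ 0.3367 kg m⁻³.
N² = (g/ρ₀)·Δρ/Δz = g·(Δρ/ρ₀)/Δz = 9.81 × 3.285 × 10⁻⁴ / 117 = 2.7543 × 10⁻⁵ s⁻².
N = √(2.7543 × 10⁻⁵) = 5.2481 × 10⁻³ rad s⁻¹ ≈ 5.25 × 10⁻³ rad s⁻¹.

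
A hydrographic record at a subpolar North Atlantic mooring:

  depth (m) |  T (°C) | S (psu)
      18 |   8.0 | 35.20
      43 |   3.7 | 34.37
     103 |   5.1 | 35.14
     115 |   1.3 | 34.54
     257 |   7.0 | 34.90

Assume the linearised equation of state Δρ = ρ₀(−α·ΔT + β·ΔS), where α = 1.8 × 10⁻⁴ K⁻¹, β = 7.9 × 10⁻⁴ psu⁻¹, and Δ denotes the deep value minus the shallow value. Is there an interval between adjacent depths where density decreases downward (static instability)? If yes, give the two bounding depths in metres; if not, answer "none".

115–257 m

Evaluate Δρ/ρ₀ = −αΔT + βΔS across each adjacent pair:
  18–43 m: −αΔT+βΔS = −(1.8 × 10⁻⁴)(-4.3)+(7.9 × 10⁻⁴)(-0.83) = 1.2 × 10⁻⁴ → stable
  43–103 m: −αΔT+βΔS = −(1.8 × 10⁻⁴)(+1.4)+(7.9 × 10⁻⁴)(+0.77) = 3.6 × 10⁻⁴ → stable
  103–115 m: −αΔT+βΔS = −(1.8 × 10⁻⁴)(-3.8)+(7.9 × 10⁻⁴)(-0.60) = 2.1 × 10⁻⁴ → stable
  115–257 m: −αΔT+βΔS = −(1.8 × 10⁻⁴)(+5.7)+(7.9 × 10⁻⁴)(+0.36) = -7.4 × 10⁻⁴ → UNSTABLE
The 115–257 m interval has Δρ < 0: lighter water underlies denser water.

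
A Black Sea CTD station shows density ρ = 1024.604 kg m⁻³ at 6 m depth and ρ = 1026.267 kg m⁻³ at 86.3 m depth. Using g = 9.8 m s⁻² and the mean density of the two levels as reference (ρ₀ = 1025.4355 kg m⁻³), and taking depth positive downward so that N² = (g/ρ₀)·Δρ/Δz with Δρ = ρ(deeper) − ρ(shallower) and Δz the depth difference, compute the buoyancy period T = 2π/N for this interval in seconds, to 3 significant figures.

447 s

Δρ = 1026.267 − 1024.604 = 1.663 kg m⁻³ over Δz = 86.3 − 6 = 80.3 m.
N² = (9.8/1025.4355) × (1.663/80.3) = 1.9792 × 10⁻⁴ s⁻².
N = √(1.9792 × 10⁻⁴) = 0.014068 rad s⁻¹, so T = 2π/N = 446.63 s ≈ 447 s.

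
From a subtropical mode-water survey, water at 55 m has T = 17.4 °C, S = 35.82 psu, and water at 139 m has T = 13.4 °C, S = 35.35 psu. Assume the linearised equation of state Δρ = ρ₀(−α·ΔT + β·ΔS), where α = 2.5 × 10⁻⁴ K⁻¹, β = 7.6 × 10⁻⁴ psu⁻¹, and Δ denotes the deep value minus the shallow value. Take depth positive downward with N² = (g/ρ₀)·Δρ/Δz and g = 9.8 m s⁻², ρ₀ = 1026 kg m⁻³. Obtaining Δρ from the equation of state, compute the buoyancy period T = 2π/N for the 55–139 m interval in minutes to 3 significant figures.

12.1 min

ΔT = -4.0 K, ΔS = -0.47 psu (deep − shallow).
Δρ/ρ₀ = −αΔT + βΔS = 1.00 × 10⁻³ − 3.572 × 10⁻⁴ = 6.428 × 10⁻⁴, so Δρ ≈ 0.6595 kg m⁻³.
N² = (g/ρ₀)·Δρ/Δz = g·(Δρ/ρ₀)/Δz = 9.8 × 6.428 × 10⁻⁴ / 84 = 7.4993 × 10⁻⁵ s⁻².
N = √(7.4993 × 10⁻⁵) = 8.6598 × 10⁻³ rad s⁻¹ → T = 2π/N = 725.56 s = 12.093 min ≈ 12.1 min.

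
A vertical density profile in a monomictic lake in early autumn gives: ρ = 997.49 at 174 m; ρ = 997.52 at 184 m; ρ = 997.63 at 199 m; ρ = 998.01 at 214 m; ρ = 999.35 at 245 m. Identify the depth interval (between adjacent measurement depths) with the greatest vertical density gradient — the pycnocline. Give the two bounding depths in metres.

214–245 m

Compute the density gradient over each adjacent pair:
  174–184 m: Δρ/Δz = 0.03/10 = 3.0 × 10⁻³ kg m⁻⁴
  184–199 m: Δρ/Δz = 0.11/15 = 7.3 × 10⁻³ kg m⁻⁴
  199–214 m: Δρ/Δz = 0.38/15 = 0.025 kg m⁻⁴
  214–245 m: Δρ/Δz = 1.34/31 = 0.043 kg m⁻⁴
The largest gradient is in the 214–245 m interval — the pycnocline.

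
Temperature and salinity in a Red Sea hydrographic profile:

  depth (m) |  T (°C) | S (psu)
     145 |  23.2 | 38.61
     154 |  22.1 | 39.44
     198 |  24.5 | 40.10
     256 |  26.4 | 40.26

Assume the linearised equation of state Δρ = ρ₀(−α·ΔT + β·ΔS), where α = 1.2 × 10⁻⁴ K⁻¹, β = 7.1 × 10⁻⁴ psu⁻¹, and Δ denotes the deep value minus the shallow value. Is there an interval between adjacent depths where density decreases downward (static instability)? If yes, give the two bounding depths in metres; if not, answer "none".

198–256 m

Evaluate Δρ/ρ₀ = −αΔT + βΔS across each adjacent pair:
  145–154 m: −αΔT+βΔS = −(1.2 × 10⁻⁴)(-1.1)+(7.1 × 10⁻⁴)(+0.83) = 7.2 × 10⁻⁴ → stable
  154–198 m: −αΔT+βΔS = −(1.2 × 10⁻⁴)(+2.4)+(7.1 × 10⁻⁴)(+0.66) = 1.8 × 10⁻⁴ → stable
  198–256 m: −αΔT+βΔS = −(1.2 × 10⁻⁴)(+1.9)+(7.1 × 10⁻⁴)(+0.16) = -1.1 × 10⁻⁴ → UNSTABLE
The 198–256 m interval has Δρ < 0: lighter water underlies denser water.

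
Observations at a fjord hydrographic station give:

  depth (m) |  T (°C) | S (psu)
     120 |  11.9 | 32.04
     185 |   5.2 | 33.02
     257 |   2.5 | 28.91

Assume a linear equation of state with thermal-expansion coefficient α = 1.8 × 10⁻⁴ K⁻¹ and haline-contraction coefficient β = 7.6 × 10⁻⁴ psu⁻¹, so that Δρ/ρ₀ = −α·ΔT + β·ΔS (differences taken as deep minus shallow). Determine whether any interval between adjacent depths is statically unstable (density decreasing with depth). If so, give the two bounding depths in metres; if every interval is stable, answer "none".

185–257 m

Evaluate Δρ/ρ₀ = −αΔT + βΔS across each adjacent pair:
  120–185 m: −αΔT+βΔS = −(1.8 × 10⁻⁴)(-6.7)+(7.6 × 10⁻⁴)(+0.98) = 2.0 × 10⁻³ → stable
  185–257 m: −αΔT+βΔS = −(1.8 × 10⁻⁴)(-2.7)+(7.6 × 10⁻⁴)(-4.11) = -2.6 × 10⁻³ → UNSTABLE
The 185–257 m interval has Δρ < 0: lighter water underlies denser water.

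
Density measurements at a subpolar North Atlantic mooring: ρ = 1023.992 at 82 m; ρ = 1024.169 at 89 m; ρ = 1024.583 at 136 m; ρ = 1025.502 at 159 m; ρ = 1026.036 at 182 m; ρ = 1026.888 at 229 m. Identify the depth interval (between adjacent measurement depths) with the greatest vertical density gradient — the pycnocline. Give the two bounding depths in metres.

Compute the density gradient over each adjacent pair:
  82–89 m: Δρ/Δz = 0.177/7 = 0.025 kg m⁻⁴
  89–136 m: Δρ/Δz = 0.414/47 = 8.8 × 10⁻³ kg m⁻⁴
  136–159 m: Δρ/Δz = 0.919/23 = 0.040 kg m⁻⁴
  159–182 m: Δρ/Δz = 0.534/23 = 0.023 kg m⁻⁴
  182–229 m: Δρ/Δz = 0.852/47 = 0.018 kg m⁻⁴
The largest gradient is in the 136–159 m interval — the pycnocline.

136–159 m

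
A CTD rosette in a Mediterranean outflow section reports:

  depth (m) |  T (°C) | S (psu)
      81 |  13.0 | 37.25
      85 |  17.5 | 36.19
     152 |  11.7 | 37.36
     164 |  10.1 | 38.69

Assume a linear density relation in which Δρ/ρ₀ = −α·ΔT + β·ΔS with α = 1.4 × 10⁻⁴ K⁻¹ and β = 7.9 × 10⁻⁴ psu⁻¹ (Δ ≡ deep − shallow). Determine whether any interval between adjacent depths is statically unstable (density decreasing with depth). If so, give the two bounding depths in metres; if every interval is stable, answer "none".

Evaluate Δρ/ρ₀ = −αΔT + βΔS across each adjacent pair:
  81–85 m: −αΔT+βΔS = −(1.4 × 10⁻⁴)(+4.5)+(7.9 × 10⁻⁴)(-1.06) = -1.5 × 10⁻³ → UNSTABLE
  85–152 m: −αΔT+βΔS = −(1.4 × 10⁻⁴)(-5.8)+(7.9 × 10⁻⁴)(+1.17) = 1.7 × 10⁻³ → stable
  152–164 m: −αΔT+βΔS = −(1.4 × 10⁻⁴)(-1.6)+(7.9 × 10⁻⁴)(+1.33) = 1.3 × 10⁻³ → stable
The 81–85 m interval has Δρ < 0: lighter water underlies denser water.

81–85 m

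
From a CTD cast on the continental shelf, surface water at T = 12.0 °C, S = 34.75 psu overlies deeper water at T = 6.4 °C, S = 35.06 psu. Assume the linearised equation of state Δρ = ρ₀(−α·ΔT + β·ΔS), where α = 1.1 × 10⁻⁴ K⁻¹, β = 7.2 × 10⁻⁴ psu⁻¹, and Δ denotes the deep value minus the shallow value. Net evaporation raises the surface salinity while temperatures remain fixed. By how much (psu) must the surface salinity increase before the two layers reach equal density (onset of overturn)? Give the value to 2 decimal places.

Neutral buoyancy requires −α(T_deep − T_surf) + β(S_deep − S_surf′) = 0.
S_surf′ = S_deep − (α/β)·ΔT = 35.06 − (1.1 × 10⁻⁴/7.2 × 10⁻⁴)·(-5.6) = 35.9156 psu.
Increase required: 35.9156 − 34.75 = 1.1656 psu.

1.17 psu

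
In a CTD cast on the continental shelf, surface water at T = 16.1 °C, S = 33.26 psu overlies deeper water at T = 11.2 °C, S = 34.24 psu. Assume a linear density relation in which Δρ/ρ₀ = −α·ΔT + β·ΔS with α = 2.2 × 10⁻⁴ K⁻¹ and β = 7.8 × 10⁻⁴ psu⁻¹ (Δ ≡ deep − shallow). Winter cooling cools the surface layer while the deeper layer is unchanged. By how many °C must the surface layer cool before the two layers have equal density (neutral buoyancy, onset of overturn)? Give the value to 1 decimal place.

Neutral buoyancy requires Δρ = 0, i.e. −α(T_deep − T_surf′) + β(S_deep − S_surf) = 0.
T_surf′ = T_deep − (β/α)·ΔS = 11.2 − (7.8 × 10⁻⁴/2.2 × 10⁻⁴)·(+0.98) = 7.725 °C.
Cooling required: 16.1 − (7.725) = 8.375 °C.

8.4 °C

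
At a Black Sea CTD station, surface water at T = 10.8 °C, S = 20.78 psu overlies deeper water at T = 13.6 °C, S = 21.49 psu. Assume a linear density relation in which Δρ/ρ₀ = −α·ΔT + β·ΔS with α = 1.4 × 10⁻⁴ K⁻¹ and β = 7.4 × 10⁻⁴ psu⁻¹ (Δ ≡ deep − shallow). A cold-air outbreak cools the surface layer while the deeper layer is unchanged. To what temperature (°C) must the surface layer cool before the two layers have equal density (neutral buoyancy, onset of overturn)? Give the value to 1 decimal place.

Neutral buoyancy requires Δρ = 0, i.e. −α(T_deep − T_surf′) + β(S_deep − S_surf) = 0.
T_surf′ = T_deep − (β/α)·ΔS = 13.6 − (7.4 × 10⁻⁴/1.4 × 10⁻⁴)·(+0.71) = 9.847 °C.
Cooling required: 10.8 − (9.847) = 0.953 °C.

9.8 °C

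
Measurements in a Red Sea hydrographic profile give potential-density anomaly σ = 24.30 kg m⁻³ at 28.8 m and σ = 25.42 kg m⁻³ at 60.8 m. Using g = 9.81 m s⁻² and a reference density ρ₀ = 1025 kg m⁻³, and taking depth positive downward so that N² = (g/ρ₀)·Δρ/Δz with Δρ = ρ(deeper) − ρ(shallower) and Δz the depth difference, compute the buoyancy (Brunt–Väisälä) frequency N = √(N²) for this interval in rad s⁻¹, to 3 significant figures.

Δρ = 1025.42 − 1024.30 = 1.12 kg m⁻³ over Δz = 60.8 − 28.8 = 32 m.
N² = (9.81/1025) × (1.12/32) = 3.3498 × 10⁻⁴ s⁻².
N = √(3.3498 × 10⁻⁴) = 0.018302 rad s⁻¹ ≈ 0.0183 rad s⁻¹.

0.0183 rad s⁻¹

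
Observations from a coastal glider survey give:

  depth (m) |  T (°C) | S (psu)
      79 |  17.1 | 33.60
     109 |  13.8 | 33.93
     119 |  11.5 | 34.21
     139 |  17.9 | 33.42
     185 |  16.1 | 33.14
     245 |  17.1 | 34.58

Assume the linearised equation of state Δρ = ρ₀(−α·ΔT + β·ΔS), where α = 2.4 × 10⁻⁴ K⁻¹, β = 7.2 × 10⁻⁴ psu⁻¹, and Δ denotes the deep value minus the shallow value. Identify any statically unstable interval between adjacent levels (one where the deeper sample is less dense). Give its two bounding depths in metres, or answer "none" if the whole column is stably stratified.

119–139 m

Evaluate Δρ/ρ₀ = −αΔT + βΔS across each adjacent pair:
  79–109 m: −αΔT+βΔS = −(2.4 × 10⁻⁴)(-3.3)+(7.2 × 10⁻⁴)(+0.33) = 1.0 × 10⁻³ → stable
  109–119 m: −αΔT+βΔS = −(2.4 × 10⁻⁴)(-2.3)+(7.2 × 10⁻⁴)(+0.28) = 7.5 × 10⁻⁴ → stable
  119–139 m: −αΔT+βΔS = −(2.4 × 10⁻⁴)(+6.4)+(7.2 × 10⁻⁴)(-0.79) = -2.1 × 10⁻³ → UNSTABLE
  139–185 m: −αΔT+βΔS = −(2.4 × 10⁻⁴)(-1.8)+(7.2 × 10⁻⁴)(-0.28) = 2.3 × 10⁻⁴ → stable
  185–245 m: −αΔT+βΔS = −(2.4 × 10⁻⁴)(+1.0)+(7.2 × 10⁻⁴)(+1.44) = 8.0 × 10⁻⁴ → stable
The 119–139 m interval has Δρ < 0: lighter water underlies denser water.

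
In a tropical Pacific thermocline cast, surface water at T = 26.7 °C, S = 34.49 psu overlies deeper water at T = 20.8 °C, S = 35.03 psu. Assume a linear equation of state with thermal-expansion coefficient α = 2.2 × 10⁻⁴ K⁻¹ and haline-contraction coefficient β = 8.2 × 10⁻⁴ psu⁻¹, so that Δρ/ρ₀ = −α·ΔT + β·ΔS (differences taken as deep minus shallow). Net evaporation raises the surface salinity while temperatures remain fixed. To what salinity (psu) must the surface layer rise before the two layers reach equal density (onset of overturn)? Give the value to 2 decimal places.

36.61 psu

Neutral buoyancy requires −α(T_deep − T_surf) + β(S_deep − S_surf′) = 0.
S_surf′ = S_deep − (α/β)·ΔT = 35.03 − (2.2 × 10⁻⁴/8.2 × 10⁻⁴)·(-5.9) = 36.6129 psu.
Increase required: 36.6129 − 34.49 = 2.1229 psu.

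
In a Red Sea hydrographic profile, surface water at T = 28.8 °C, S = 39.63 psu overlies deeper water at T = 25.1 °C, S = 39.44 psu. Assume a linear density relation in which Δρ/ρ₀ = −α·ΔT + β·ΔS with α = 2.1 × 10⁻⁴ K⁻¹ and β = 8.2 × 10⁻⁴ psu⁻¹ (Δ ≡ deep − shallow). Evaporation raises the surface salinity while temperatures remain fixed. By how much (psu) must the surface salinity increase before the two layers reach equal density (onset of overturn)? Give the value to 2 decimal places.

Neutral buoyancy requires −α(T_deep − T_surf) + β(S_deep − S_surf′) = 0.
S_surf′ = S_deep − (α/β)·ΔT = 39.44 − (2.1 × 10⁻⁴/8.2 × 10⁻⁴)·(-3.7) = 40.3876 psu.
Increase required: 40.3876 − 39.63 = 0.7576 psu.

0.76 psu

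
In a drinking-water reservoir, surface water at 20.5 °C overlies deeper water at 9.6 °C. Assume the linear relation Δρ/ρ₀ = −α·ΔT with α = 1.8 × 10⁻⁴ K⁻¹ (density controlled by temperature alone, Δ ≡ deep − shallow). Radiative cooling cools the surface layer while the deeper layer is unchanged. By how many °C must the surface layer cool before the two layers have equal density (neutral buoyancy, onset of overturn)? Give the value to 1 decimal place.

10.9 °C

With temperature the only control, equal density requires T_surf′ = T_deep.
T_surf′ = 9.6 °C.
Cooling required: 20.5 − 9.6 = 10.9 °C.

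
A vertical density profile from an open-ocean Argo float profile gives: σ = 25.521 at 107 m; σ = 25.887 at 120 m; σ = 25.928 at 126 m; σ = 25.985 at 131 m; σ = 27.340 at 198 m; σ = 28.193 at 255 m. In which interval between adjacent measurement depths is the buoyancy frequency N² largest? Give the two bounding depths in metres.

Compute the density gradient over each adjacent pair:
  107–120 m: Δρ/Δz = 0.366/13 = 0.028 kg m⁻⁴
  120–126 m: Δρ/Δz = 0.041/6 = 6.8 × 10⁻³ kg m⁻⁴
  126–131 m: Δρ/Δz = 0.057/5 = 0.011 kg m⁻⁴
  131–198 m: Δρ/Δz = 1.355/67 = 0.020 kg m⁻⁴
  198–255 m: Δρ/Δz = 0.853/57 = 0.015 kg m⁻⁴
The largest gradient is in the 107–120 m interval — the pycnocline.

107–120 m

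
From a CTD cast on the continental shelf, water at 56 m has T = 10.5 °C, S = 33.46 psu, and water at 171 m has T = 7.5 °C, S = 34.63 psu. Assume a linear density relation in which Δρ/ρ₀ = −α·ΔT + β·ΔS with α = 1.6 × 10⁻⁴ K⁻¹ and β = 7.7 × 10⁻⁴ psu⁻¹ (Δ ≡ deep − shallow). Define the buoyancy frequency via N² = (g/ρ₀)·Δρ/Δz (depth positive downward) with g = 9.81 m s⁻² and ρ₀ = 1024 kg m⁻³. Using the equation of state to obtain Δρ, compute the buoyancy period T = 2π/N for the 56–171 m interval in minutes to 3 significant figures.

ΔT = -3.0 K, ΔS = +1.17 psu (deep − shallow).
Δρ/ρ₀ = −αΔT + βΔS = 4.80 × 10⁻⁴ + 9.009 × 10⁻⁴ = 1.3809 × 10⁻³, so Δρ ≈ 1.414 kg m⁻³.
N² = (g/ρ₀)·Δρ/Δz = g·(Δρ/ρ₀)/Δz = 9.81 × 1.3809 × 10⁻³ / 115 = 1.1780 × 10⁻⁴ s⁻².
N = √(1.1780 × 10⁻⁴) = 0.010854 rad s⁻¹ → T = 2π/N = 578.88 s = 9.6480 min ≈ 9.65 min.

9.65 min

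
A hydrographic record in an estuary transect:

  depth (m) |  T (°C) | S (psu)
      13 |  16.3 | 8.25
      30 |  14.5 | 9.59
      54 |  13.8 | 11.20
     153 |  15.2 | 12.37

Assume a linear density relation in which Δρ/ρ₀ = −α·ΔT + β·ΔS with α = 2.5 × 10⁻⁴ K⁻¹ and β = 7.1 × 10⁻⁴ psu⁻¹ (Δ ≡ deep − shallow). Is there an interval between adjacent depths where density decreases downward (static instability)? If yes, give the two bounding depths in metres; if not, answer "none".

Evaluate Δρ/ρ₀ = −αΔT + βΔS across each adjacent pair:
  13–30 m: −αΔT+βΔS = −(2.5 × 10⁻⁴)(-1.8)+(7.1 × 10⁻⁴)(+1.34) = 1.4 × 10⁻³ → stable
  30–54 m: −αΔT+βΔS = −(2.5 × 10⁻⁴)(-0.7)+(7.1 × 10⁻⁴)(+1.61) = 1.3 × 10⁻³ → stable
  54–153 m: −αΔT+βΔS = −(2.5 × 10⁻⁴)(+1.4)+(7.1 × 10⁻⁴)(+1.17) = 4.8 × 10⁻⁴ → stable
Every interval has Δρ > 0: the column is stably stratified throughout.

none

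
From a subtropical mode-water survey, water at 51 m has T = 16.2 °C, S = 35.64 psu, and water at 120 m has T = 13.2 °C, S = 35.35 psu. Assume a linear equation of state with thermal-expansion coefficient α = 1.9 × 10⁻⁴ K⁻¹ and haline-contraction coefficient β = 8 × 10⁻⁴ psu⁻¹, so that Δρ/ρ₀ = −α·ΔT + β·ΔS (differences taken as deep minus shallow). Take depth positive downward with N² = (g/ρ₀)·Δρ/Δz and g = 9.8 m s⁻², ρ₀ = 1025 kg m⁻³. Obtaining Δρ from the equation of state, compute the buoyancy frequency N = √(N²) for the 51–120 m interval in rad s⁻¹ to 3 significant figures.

6.93 × 10⁻³ rad s⁻¹

ΔT = -3.0 K, ΔS = -0.29 psu (deep − shallow).
Δρ/ρ₀ = −αΔT + βΔS = 5.70 × 10⁻⁴ − 2.32 × 10⁻⁴ = 3.38 × 10⁻⁴, so Δρ ≈ 0.3464 kg m⁻³.
N² = (g/ρ₀)·Δρ/Δz = g·(Δρ/ρ₀)/Δz = 9.8 × 3.38 × 10⁻⁴ / 69 = 4.8006 × 10⁻⁵ s⁻².
N = √(4.8006 × 10⁻⁵) = 6.9286 × 10⁻³ rad s⁻¹ ≈ 6.93 × 10⁻³ rad s⁻¹.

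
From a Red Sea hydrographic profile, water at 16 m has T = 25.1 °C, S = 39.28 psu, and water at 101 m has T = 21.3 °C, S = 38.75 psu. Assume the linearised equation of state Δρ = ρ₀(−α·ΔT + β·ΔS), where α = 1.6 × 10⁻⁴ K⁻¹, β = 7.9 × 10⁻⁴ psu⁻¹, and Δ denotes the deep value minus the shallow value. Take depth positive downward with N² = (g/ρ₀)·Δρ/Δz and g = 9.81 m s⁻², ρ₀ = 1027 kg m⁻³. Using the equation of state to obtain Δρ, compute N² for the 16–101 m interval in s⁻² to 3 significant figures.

ΔT = -3.8 K, ΔS = -0.53 psu (deep − shallow).
Δρ/ρ₀ = −αΔT + βΔS = 6.08 × 10⁻⁴ − 4.187 × 10⁻⁴ = 1.893 × 10⁻⁴, so Δρ ≈ 0.1944 kg m⁻³.
N² = (g/ρ₀)·Δρ/Δz = g·(Δρ/ρ₀)/Δz = 9.81 × 1.893 × 10⁻⁴ / 85 = 2.1847 × 10⁻⁵ s⁻² ≈ 2.18 × 10⁻⁵ s⁻².

2.18 × 10⁻⁵ s⁻²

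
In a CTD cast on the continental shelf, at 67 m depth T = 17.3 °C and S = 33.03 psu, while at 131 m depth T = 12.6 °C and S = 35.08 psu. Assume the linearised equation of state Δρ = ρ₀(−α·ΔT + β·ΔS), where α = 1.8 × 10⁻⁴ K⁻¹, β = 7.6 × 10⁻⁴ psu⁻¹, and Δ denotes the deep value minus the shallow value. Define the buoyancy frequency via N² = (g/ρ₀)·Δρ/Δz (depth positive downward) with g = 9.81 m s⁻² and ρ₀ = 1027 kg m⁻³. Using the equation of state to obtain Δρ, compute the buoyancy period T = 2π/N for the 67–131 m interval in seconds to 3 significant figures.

ΔT = -4.7 K, ΔS = +2.05 psu (deep − shallow).
Δρ/ρ₀ = −αΔT + βΔS = 8.46 × 10⁻⁴ + 1.558 × 10⁻³ = 2.404 × 10⁻³, so Δρ ≈ 2.469 kg m⁻³.
N² = (g/ρ₀)·Δρ/Δz = g·(Δρ/ρ₀)/Δz = 9.81 × 2.404 × 10⁻³ / 64 = 3.6849 × 10⁻⁴ s⁻².
N = √(3.6849 × 10⁻⁴) = 0.019196 rad s⁻¹ → T = 2π/N = 327.32 s ≈ 327 s.

327 s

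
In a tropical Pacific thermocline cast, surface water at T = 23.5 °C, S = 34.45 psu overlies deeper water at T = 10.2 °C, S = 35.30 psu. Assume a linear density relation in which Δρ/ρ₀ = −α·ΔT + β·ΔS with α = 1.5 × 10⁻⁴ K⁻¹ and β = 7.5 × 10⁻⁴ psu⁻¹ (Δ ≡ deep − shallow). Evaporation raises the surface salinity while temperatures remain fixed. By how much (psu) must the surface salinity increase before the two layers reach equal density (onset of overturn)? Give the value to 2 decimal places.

Neutral buoyancy requires −α(T_deep − T_surf) + β(S_deep − S_surf′) = 0.
S_surf′ = S_deep − (α/β)·ΔT = 35.30 − (1.5 × 10⁻⁴/7.5 × 10⁻⁴)·(-13.3) = 37.9600 psu.
Increase required: 37.9600 − 34.45 = 3.5100 psu.

3.51 psu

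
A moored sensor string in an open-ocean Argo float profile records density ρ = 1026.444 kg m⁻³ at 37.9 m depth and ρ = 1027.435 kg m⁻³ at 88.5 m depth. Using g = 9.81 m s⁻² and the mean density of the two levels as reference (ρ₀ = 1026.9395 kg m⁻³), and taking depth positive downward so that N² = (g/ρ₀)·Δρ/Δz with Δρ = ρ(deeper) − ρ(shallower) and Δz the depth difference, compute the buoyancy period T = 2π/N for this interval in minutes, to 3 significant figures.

7.66 min

Δρ = 1027.435 − 1026.444 = 0.991 kg m⁻³ over Δz = 88.5 − 37.9 = 50.6 m.
N² = (9.81/1026.9395) × (0.991/50.6) = 1.8709 × 10⁻⁴ s⁻².
N = √(1.8709 × 10⁻⁴) = 0.013678 rad s⁻¹, so T = 2π/N = 459.36 s = 7.6560 min ≈ 7.66 min.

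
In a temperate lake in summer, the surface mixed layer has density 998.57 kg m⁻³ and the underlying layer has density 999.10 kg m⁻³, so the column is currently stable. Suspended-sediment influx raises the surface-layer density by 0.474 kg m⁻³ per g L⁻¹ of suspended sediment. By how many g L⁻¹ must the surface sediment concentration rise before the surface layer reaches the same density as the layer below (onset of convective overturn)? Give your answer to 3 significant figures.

1.12 g L⁻¹

Density deficit of the surface layer: 999.10 − 998.57 = 0.53 kg m⁻³.
Required change = 0.53 / 0.474 = 1.12 g L⁻¹.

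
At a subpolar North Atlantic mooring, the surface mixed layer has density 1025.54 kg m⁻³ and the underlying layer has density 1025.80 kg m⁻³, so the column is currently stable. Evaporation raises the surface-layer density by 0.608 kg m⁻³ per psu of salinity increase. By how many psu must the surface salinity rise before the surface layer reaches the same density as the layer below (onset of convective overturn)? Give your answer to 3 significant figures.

0.428 psu

Density deficit of the surface layer: 1025.80 − 1025.54 = 0.26 kg m⁻³.
Required change = 0.26 / 0.608 = 0.428 psu.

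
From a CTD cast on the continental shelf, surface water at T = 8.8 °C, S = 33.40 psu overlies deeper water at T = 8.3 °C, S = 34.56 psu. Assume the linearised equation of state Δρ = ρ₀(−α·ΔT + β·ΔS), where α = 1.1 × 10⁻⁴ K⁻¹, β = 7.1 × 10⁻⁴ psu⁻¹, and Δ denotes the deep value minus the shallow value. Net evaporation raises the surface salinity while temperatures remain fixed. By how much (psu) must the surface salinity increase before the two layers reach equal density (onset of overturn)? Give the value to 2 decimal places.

1.24 psu

Neutral buoyancy requires −α(T_deep − T_surf) + β(S_deep − S_surf′) = 0.
S_surf′ = S_deep − (α/β)·ΔT = 34.56 − (1.1 × 10⁻⁴/7.1 × 10⁻⁴)·(-0.5) = 34.6375 psu.
Increase required: 34.6375 − 33.40 = 1.2375 psu.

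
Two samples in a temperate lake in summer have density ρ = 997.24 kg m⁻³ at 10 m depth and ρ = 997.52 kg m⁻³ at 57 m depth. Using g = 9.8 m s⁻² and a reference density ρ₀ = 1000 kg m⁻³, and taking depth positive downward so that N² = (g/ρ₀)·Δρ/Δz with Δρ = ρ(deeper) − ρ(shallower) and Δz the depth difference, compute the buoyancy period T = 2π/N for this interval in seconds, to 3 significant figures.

Δρ = 997.52 − 997.24 = 0.28 kg m⁻³ over Δz = 57 − 10 = 47 m.
N² = (9.8/1000) × (0.28/47) = 5.8383 × 10⁻⁵ s⁻².
N = √(5.8383 × 10⁻⁵) = 7.6409 × 10⁻³ rad s⁻¹, so T = 2π/N = 822.31 s ≈ 822 s.

822 s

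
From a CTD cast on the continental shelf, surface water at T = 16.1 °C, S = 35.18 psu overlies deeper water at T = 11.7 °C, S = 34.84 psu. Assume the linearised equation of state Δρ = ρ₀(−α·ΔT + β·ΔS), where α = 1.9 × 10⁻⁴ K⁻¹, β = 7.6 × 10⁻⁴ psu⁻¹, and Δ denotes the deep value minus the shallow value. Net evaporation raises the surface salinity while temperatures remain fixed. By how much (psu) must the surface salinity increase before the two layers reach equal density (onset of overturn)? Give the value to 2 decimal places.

Neutral buoyancy requires −α(T_deep − T_surf) + β(S_deep − S_surf′) = 0.
S_surf′ = S_deep − (α/β)·ΔT = 34.84 − (1.9 × 10⁻⁴/7.6 × 10⁻⁴)·(-4.4) = 35.9400 psu.
Increase required: 35.9400 − 35.18 = 0.7600 psu.

0.76 psu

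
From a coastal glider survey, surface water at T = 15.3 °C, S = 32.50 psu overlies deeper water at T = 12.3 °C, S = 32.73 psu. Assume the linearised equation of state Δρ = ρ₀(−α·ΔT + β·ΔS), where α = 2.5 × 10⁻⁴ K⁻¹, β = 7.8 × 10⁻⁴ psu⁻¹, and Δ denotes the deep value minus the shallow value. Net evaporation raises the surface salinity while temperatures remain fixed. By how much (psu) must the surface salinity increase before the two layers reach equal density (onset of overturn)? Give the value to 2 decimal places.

Neutral buoyancy requires −α(T_deep − T_surf) + β(S_deep − S_surf′) = 0.
S_surf′ = S_deep − (α/β)·ΔT = 32.73 − (2.5 × 10⁻⁴/7.8 × 10⁻⁴)·(-3.0) = 33.6915 psu.
Increase required: 33.6915 − 32.50 = 1.1915 psu.

1.19 psu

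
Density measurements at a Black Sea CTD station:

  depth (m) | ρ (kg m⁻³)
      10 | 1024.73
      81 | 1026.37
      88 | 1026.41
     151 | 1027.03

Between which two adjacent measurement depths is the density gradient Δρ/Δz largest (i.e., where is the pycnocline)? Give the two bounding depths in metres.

Compute the density gradient over each adjacent pair:
  10–81 m: Δρ/Δz = 1.64/71 = 0.023 kg m⁻⁴
  81–88 m: Δρ/Δz = 0.04/7 = 5.7 × 10⁻³ kg m⁻⁴
  88–151 m: Δρ/Δz = 0.62/63 = 9.8 × 10⁻³ kg m⁻⁴
The largest gradient is in the 10–81 m interval — the pycnocline.

10–81 m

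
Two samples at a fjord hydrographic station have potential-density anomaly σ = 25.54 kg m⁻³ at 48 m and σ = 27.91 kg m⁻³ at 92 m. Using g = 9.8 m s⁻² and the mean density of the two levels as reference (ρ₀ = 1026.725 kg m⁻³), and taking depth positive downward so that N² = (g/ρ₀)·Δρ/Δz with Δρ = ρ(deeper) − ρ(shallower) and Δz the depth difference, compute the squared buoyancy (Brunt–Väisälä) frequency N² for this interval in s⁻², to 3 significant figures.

Δρ = 1027.91 − 1025.54 = 2.37 kg m⁻³ over Δz = 92 − 48 = 44 m.
N² = (9.8/1026.725) × (2.37/44) = 5.1412 × 10⁻⁴ s⁻² ≈ 5.14 × 10⁻⁴ s⁻².

5.14 × 10⁻⁴ s⁻²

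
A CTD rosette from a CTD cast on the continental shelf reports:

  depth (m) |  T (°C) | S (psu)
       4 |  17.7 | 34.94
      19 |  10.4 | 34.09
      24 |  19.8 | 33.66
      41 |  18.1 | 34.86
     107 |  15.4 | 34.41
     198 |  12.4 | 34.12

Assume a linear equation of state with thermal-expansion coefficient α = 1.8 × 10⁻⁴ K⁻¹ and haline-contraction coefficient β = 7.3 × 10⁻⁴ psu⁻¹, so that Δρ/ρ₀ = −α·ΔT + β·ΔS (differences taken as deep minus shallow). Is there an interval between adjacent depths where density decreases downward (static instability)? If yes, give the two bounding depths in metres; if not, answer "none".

Evaluate Δρ/ρ₀ = −αΔT + βΔS across each adjacent pair:
  4–19 m: −αΔT+βΔS = −(1.8 × 10⁻⁴)(-7.3)+(7.3 × 10⁻⁴)(-0.85) = 6.9 × 10⁻⁴ → stable
  19–24 m: −αΔT+βΔS = −(1.8 × 10⁻⁴)(+9.4)+(7.3 × 10⁻⁴)(-0.43) = -2.0 × 10⁻³ → UNSTABLE
  24–41 m: −αΔT+βΔS = −(1.8 × 10⁻⁴)(-1.7)+(7.3 × 10⁻⁴)(+1.20) = 1.2 × 10⁻³ → stable
  41–107 m: −αΔT+βΔS = −(1.8 × 10⁻⁴)(-2.7)+(7.3 × 10⁻⁴)(-0.45) = 1.6 × 10⁻⁴ → stable
  107–198 m: −αΔT+βΔS = −(1.8 × 10⁻⁴)(-3.0)+(7.3 × 10⁻⁴)(-0.29) = 3.3 × 10⁻⁴ → stable
The 19–24 m interval has Δρ < 0: lighter water underlies denser water.

19–24 m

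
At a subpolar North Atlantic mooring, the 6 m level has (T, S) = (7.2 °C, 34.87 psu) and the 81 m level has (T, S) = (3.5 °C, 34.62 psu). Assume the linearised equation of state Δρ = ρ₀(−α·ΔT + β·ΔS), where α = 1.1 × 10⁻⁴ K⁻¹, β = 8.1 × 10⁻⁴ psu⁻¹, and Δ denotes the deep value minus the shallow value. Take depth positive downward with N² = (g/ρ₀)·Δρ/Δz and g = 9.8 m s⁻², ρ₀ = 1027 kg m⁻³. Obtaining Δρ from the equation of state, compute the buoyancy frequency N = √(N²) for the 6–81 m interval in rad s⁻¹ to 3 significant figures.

ΔT = -3.7 K, ΔS = -0.25 psu (deep − shallow).
Δρ/ρ₀ = −αΔT + βΔS = 4.07 × 10⁻⁴ − 2.025 × 10⁻⁴ = 2.045 × 10⁻⁴, so Δρ ≈ 0.2100 kg m⁻³.
N² = (g/ρ₀)·Δρ/Δz = g·(Δρ/ρ₀)/Δz = 9.8 × 2.045 × 10⁻⁴ / 75 = 2.6721 × 10⁻⁵ s⁻².
N = √(2.6721 × 10⁻⁵) = 5.1692 × 10⁻³ rad s⁻¹ ≈ 5.17 × 10⁻³ rad s⁻¹.

5.17 × 10⁻³ rad s⁻¹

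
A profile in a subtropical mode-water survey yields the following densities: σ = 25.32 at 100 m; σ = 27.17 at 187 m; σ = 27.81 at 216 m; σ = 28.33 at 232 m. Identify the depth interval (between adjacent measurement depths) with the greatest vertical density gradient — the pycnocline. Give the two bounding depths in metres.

216–232 m

Compute the density gradient over each adjacent pair:
  100–187 m: Δρ/Δz = 1.85/87 = 0.021 kg m⁻⁴
  187–216 m: Δρ/Δz = 0.64/29 = 0.022 kg m⁻⁴
  216–232 m: Δρ/Δz = 0.52/16 = 0.033 kg m⁻⁴
The largest gradient is in the 216–232 m interval — the pycnocline.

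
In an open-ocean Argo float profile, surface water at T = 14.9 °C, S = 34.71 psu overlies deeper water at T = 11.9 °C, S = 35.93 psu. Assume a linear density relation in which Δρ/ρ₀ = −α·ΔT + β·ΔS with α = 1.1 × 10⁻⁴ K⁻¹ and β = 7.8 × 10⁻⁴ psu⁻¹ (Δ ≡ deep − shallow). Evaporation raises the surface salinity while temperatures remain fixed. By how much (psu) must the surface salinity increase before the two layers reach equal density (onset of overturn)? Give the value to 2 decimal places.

Neutral buoyancy requires −α(T_deep − T_surf) + β(S_deep − S_surf′) = 0.
S_surf′ = S_deep − (α/β)·ΔT = 35.93 − (1.1 × 10⁻⁴/7.8 × 10⁻⁴)·(-3.0) = 36.3531 psu.
Increase required: 36.3531 − 34.71 = 1.6431 psu.

1.64 psu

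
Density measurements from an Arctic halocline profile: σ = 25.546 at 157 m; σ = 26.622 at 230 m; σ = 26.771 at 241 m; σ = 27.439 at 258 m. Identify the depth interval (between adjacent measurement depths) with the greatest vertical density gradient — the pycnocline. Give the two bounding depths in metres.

241–258 m

Compute the density gradient over each adjacent pair:
  157–230 m: Δρ/Δz = 1.076/73 = 0.015 kg m⁻⁴
  230–241 m: Δρ/Δz = 0.149/11 = 0.014 kg m⁻⁴
  241–258 m: Δρ/Δz = 0.668/17 = 0.039 kg m⁻⁴
The largest gradient is in the 241–258 m interval — the pycnocline.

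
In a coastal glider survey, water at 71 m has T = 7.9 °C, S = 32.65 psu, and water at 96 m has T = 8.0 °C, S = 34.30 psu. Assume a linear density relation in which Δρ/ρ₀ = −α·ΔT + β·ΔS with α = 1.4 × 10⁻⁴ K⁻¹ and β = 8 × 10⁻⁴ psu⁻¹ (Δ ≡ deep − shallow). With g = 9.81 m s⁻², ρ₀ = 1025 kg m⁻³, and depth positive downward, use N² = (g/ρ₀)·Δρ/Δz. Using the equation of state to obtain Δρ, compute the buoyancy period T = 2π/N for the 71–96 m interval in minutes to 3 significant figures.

4.63 min

ΔT = +0.1 K, ΔS = +1.65 psu (deep − shallow).
Δρ/ρ₀ = −αΔT + βΔS = -1.40 × 10⁻⁵ + 1.32 × 10⁻³ = 1.306 × 10⁻³, so Δρ ≈ 1.339 kg m⁻³.
N² = (g/ρ₀)·Δρ/Δz = g·(Δρ/ρ₀)/Δz = 9.81 × 1.306 × 10⁻³ / 25 = 5.1247 × 10⁻⁴ s⁻².
N = √(5.1247 × 10⁻⁴) = 0.022638 rad s⁻¹ → T = 2π/N = 277.55 s = 4.6258 min ≈ 4.63 min.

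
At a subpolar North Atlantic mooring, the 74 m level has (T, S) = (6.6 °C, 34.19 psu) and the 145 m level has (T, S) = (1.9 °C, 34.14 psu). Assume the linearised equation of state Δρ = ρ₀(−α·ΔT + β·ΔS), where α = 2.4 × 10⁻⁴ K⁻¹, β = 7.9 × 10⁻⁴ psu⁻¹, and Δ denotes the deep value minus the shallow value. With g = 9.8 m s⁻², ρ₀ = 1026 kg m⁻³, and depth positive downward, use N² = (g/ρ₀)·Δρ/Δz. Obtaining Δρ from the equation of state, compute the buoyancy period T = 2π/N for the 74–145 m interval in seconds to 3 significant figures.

513 s

ΔT = -4.7 K, ΔS = -0.05 psu (deep − shallow).
Δρ/ρ₀ = −αΔT + βΔS = 1.128 × 10⁻³ − 3.95 × 10⁻⁵ = 1.0885 × 10⁻³, so Δρ ≈ 1.117 kg m⁻³.
N² = (g/ρ₀)·Δρ/Δz = g·(Δρ/ρ₀)/Δz = 9.8 × 1.0885 × 10⁻³ / 71 = 1.5024 × 10⁻⁴ s⁻².
N = √(1.5024 × 10⁻⁴) = 0.012257 rad s⁻¹ → T = 2π/N = 512.62 s ≈ 513 s.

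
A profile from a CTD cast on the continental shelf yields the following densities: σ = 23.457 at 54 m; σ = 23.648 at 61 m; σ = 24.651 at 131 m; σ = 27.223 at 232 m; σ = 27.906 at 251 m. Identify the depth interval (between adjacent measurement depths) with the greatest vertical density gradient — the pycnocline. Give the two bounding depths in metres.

232–251 m

Compute the density gradient over each adjacent pair:
  54–61 m: Δρ/Δz = 0.191/7 = 0.027 kg m⁻⁴
  61–131 m: Δρ/Δz = 1.003/70 = 0.014 kg m⁻⁴
  131–232 m: Δρ/Δz = 2.572/101 = 0.025 kg m⁻⁴
  232–251 m: Δρ/Δz = 0.683/19 = 0.036 kg m⁻⁴
The largest gradient is in the 232–251 m interval — the pycnocline.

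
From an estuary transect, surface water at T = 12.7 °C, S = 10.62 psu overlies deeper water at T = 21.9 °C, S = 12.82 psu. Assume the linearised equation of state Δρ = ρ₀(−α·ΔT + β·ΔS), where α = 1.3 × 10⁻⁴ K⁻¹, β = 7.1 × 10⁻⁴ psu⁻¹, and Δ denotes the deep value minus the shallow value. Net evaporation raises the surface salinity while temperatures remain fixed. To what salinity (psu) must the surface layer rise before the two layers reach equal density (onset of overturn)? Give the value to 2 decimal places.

11.14 psu

Neutral buoyancy requires −α(T_deep − T_surf) + β(S_deep − S_surf′) = 0.
S_surf′ = S_deep − (α/β)·ΔT = 12.82 − (1.3 × 10⁻⁴/7.1 × 10⁻⁴)·(+9.2) = 11.1355 psu.
Increase required: 11.1355 − 10.62 = 0.5155 psu.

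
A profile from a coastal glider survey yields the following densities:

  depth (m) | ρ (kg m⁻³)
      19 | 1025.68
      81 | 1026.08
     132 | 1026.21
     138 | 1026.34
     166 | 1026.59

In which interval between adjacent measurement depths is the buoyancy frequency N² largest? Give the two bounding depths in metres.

132–138 m

Compute the density gradient over each adjacent pair:
  19–81 m: Δρ/Δz = 0.40/62 = 6.5 × 10⁻³ kg m⁻⁴
  81–132 m: Δρ/Δz = 0.13/51 = 2.5 × 10⁻³ kg m⁻⁴
  132–138 m: Δρ/Δz = 0.13/6 = 0.022 kg m⁻⁴
  138–166 m: Δρ/Δz = 0.25/28 = 8.9 × 10⁻³ kg m⁻⁴
The largest gradient is in the 132–138 m interval — the pycnocline.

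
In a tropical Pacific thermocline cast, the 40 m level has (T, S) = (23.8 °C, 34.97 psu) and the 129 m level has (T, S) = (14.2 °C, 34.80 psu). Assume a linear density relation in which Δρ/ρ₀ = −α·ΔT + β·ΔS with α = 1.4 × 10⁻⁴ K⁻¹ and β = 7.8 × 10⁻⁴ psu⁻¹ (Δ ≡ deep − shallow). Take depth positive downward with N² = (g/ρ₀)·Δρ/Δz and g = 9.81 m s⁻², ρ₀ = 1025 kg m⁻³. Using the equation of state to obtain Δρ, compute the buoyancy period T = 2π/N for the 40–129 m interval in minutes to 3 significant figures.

9.06 min

ΔT = -9.6 K, ΔS = -0.17 psu (deep − shallow).
Δρ/ρ₀ = −αΔT + βΔS = 1.344 × 10⁻³ − 1.326 × 10⁻⁴ = 1.2114 × 10⁻³, so Δρ ≈ 1.242 kg m⁻³.
N² = (g/ρ₀)·Δρ/Δz = g·(Δρ/ρ₀)/Δz = 9.81 × 1.2114 × 10⁻³ / 89 = 1.3353 × 10⁻⁴ s⁻².
N = √(1.3353 × 10⁻⁴) = 0.011556 rad s⁻¹ → T = 2π/N = 543.72 s = 9.0620 min ≈ 9.06 min.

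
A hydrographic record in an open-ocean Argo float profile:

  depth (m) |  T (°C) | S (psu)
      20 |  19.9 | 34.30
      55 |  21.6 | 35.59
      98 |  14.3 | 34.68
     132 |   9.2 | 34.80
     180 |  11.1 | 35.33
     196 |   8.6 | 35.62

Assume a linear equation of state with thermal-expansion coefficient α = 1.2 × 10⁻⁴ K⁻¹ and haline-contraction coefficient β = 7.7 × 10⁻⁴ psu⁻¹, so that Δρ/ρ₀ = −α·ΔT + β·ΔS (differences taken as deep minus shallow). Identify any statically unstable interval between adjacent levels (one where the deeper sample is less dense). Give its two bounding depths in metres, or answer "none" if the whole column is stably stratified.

none

Evaluate Δρ/ρ₀ = −αΔT + βΔS across each adjacent pair:
  20–55 m: −αΔT+βΔS = −(1.2 × 10⁻⁴)(+1.7)+(7.7 × 10⁻⁴)(+1.29) = 7.9 × 10⁻⁴ → stable
  55–98 m: −αΔT+βΔS = −(1.2 × 10⁻⁴)(-7.3)+(7.7 × 10⁻⁴)(-0.91) = 1.8 × 10⁻⁴ → stable
  98–132 m: −αΔT+βΔS = −(1.2 × 10⁻⁴)(-5.1)+(7.7 × 10⁻⁴)(+0.12) = 7.0 × 10⁻⁴ → stable
  132–180 m: −αΔT+βΔS = −(1.2 × 10⁻⁴)(+1.9)+(7.7 × 10⁻⁴)(+0.53) = 1.8 × 10⁻⁴ → stable
  180–196 m: −αΔT+βΔS = −(1.2 × 10⁻⁴)(-2.5)+(7.7 × 10⁻⁴)(+0.29) = 5.2 × 10⁻⁴ → stable
Every interval has Δρ > 0: the column is stably stratified throughout.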